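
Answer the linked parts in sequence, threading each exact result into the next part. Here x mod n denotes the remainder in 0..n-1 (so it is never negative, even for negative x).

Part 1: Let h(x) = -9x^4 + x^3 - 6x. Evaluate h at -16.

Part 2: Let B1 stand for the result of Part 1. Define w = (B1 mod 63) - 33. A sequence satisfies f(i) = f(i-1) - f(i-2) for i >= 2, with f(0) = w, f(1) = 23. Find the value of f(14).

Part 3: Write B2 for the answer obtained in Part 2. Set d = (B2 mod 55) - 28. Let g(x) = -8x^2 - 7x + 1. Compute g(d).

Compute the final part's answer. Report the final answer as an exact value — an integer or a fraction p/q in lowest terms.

Part 1: -9*(-16)^4 + 1*(-16)^3 - 6*(-16)^1 = (-589824) + (-4096) + (96) = -593824; answer -593824
Part 2: B1 = -593824; w = -19; f(2) = 1*(23) - 1*(-19) = 42; iterating: f(2)=42, f(3)=19, f(4)=-23, f(5)=-42, f(6)=-19, f(7)=23, f(8)=42, f(9)=19, f(10)=-23, f(11)=-42, f(12)=-19, f(13)=23, f(14)=42; answer 42
Part 3: B2 = 42; d = 14; -8*(14)^2 - 7*(14)^1 + 1 = (-1568) + (-98) + (1) = -1665; answer -1665

-1665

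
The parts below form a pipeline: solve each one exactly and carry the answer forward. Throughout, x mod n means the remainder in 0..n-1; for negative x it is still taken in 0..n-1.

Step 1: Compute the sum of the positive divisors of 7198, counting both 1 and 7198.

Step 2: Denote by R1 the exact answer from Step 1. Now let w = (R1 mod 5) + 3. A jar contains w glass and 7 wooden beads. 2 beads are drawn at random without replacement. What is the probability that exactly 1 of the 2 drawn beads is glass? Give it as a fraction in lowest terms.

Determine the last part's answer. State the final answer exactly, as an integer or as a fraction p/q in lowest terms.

7/15

Step 1: 7198 = 2 * 59 * 61; sigma = (1 + 2) * (1 + 59) * (1 + 61) = 3 * 60 * 62 = 11160; answer 11160
Step 2: R1 = 11160; w = 3; total draws C(10,2) = 45; favorable C(3,1)*C(7,1) = 21; P = 7/15; answer 7/15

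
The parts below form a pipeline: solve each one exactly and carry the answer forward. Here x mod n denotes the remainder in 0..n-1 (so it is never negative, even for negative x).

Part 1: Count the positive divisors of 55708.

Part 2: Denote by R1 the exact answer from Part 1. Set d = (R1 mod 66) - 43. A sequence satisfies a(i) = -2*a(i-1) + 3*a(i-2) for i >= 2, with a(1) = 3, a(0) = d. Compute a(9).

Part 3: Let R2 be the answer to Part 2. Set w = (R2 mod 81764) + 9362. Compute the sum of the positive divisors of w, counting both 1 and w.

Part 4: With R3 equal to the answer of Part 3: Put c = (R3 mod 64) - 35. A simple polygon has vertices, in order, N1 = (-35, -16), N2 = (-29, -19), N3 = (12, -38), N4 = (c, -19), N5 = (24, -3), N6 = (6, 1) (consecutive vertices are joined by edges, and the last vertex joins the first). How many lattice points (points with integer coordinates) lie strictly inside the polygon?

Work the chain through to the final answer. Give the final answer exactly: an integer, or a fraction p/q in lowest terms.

Part 1: 55708 = 2^2 * 19 * 733; number of divisors = (2+1) * (1+1) * (1+1) = 12; answer 12
Part 2: R1 = 12; d = -31; a(2) = -2*(3) + 3*(-31) = -99; iterating: a(2)=-99, a(3)=207, a(4)=-711, a(5)=2043, a(6)=-6219, a(7)=18567, a(8)=-55791, a(9)=167283; answer 167283
Part 3: R2 = 167283; w = 13117; 13117 = 13 * 1009; sigma = (1 + 13) * (1 + 1009) = 14 * 1010 = 14140; answer 14140
Part 4: R3 = 14140; c = 25; cross terms: (-35*-19 - -29*-16)=201, (-29*-38 - 12*-19)=1330, (12*-19 - 25*-38)=722, (25*-3 - 24*-19)=381, (24*1 - 6*-3)=42, (6*-16 - -35*1)=-61; twice the area = |2615| = 2615; area = 2615/2; boundary points = 3 + 1 + 1 + 1 + 2 + 1 = 9; strictly interior points = area - boundary/2 + 1 = 1304; answer 1304

1304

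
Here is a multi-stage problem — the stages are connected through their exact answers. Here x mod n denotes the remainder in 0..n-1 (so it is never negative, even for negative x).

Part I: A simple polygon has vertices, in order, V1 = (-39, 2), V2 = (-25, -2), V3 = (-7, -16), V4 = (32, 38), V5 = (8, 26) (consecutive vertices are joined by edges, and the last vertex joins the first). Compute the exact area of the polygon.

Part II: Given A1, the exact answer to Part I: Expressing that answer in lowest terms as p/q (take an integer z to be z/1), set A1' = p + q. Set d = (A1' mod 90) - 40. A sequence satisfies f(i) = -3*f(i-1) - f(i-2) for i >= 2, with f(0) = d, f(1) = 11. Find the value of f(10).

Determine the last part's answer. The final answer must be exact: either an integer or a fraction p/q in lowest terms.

Part I: cross terms: (-39*-2 - -25*2)=128, (-25*-16 - -7*-2)=386, (-7*38 - 32*-16)=246, (32*26 - 8*38)=528, (8*2 - -39*26)=1030; twice the area = |2318| = 2318; area = 1159; answer 1159
Part II: A1 = 1159; threaded value p + q = 1160; d = 40; f(2) = -3*(11) - 1*(40) = -73; iterating: f(2)=-73, f(3)=208, f(4)=-551, f(5)=1445, f(6)=-3784, f(7)=9907, f(8)=-25937, f(9)=67904, f(10)=-177775; answer -177775

-177775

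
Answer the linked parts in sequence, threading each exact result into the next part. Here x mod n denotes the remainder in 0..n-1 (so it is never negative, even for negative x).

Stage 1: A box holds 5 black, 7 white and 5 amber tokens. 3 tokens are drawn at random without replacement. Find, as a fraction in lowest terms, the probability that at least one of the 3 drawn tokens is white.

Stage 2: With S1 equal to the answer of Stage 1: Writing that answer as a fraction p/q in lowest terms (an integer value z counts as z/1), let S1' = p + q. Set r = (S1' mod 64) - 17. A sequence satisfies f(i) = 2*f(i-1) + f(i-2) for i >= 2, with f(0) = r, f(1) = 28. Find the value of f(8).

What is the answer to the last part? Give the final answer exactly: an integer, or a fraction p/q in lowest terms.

Stage 1: total draws C(17,3) = 680; complement C(10,3) = 120; favorable 680 - 120 = 560; P = 14/17; answer 14/17
Stage 2: S1 = 14/17; threaded value p + q = 31; r = 14; f(2) = 2*(28) + 1*(14) = 70; iterating: f(2)=70, f(3)=168, f(4)=406, f(5)=980, f(6)=2366, f(7)=5712, f(8)=13790; answer 13790

13790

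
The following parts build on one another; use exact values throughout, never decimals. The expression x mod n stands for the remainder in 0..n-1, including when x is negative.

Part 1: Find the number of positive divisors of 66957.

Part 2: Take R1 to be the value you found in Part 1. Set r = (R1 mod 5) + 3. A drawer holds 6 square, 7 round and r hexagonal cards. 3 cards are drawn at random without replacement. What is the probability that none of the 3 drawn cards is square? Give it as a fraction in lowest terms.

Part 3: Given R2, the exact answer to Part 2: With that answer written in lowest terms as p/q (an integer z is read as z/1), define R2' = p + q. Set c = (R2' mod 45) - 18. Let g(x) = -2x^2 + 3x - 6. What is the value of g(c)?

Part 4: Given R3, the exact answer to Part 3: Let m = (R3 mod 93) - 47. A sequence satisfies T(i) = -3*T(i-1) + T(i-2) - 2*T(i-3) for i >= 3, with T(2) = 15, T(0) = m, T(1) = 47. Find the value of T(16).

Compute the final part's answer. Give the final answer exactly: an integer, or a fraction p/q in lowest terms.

-616433915

Part 1: 66957 = 3 * 11 * 2029; number of divisors = (1+1) * (1+1) * (1+1) = 8; answer 8
Part 2: R1 = 8; r = 6; total draws C(19,3) = 969; favorable C(13,3) = 286; P = 286/969; answer 286/969
Part 3: R2 = 286/969; threaded value p + q = 1255; c = 22; -2*(22)^2 + 3*(22)^1 - 6 = (-968) + (66) + (-6) = -908; answer -908
Part 4: R3 = -908; m = -25; T(3) = -3*(15) + 1*(47) - 2*(-25) = 52; iterating: T(3)=52, T(4)=-235, T(5)=727, T(6)=-2520, T(7)=8757, T(8)=-30245, T(9)=104532, T(10)=-361355, T(11)=1249087, T(12)=-4317680, T(13)=14924837, T(14)=-51590365, T(15)=178331292, T(16)=-616433915; answer -616433915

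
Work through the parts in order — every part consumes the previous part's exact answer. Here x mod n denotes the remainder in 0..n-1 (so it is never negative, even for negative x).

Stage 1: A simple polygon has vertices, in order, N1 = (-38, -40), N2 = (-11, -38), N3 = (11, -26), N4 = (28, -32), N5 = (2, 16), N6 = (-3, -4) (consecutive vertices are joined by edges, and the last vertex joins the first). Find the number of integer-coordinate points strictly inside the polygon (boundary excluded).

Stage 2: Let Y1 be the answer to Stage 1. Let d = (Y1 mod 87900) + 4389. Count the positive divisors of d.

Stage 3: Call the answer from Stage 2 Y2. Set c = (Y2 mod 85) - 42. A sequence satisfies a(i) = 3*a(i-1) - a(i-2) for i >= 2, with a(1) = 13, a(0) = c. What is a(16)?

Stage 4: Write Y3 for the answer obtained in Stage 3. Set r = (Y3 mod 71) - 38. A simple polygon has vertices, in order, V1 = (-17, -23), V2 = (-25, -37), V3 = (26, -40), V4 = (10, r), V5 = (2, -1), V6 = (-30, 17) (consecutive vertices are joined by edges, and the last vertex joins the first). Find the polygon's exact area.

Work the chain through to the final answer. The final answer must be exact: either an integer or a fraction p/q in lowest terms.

3317/2

Stage 1: cross terms: (-38*-38 - -11*-40)=1004, (-11*-26 - 11*-38)=704, (11*-32 - 28*-26)=376, (28*16 - 2*-32)=512, (2*-4 - -3*16)=40, (-3*-40 - -38*-4)=-32; twice the area = |2604| = 2604; area = 1302; boundary points = 1 + 2 + 1 + 2 + 5 + 1 = 12; strictly interior points = area - boundary/2 + 1 = 1297; answer 1297
Stage 2: Y1 = 1297; d = 5686; 5686 = 2 * 2843; number of divisors = (1+1) * (1+1) = 4; answer 4
Stage 3: Y2 = 4; c = -38; a(2) = 3*(13) - 1*(-38) = 77; iterating: a(2)=77, a(3)=218, a(4)=577, a(5)=1513, a(6)=3962, a(7)=10373, a(8)=27157, a(9)=71098, a(10)=186137, a(11)=487313, a(12)=1275802, a(13)=3340093, a(14)=8744477, a(15)=22893338, a(16)=59935537; answer 59935537
Stage 4: Y3 = 59935537; r = -3; cross terms: (-17*-37 - -25*-23)=54, (-25*-40 - 26*-37)=1962, (26*-3 - 10*-40)=322, (10*-1 - 2*-3)=-4, (2*17 - -30*-1)=4, (-30*-23 - -17*17)=979; twice the area = |3317| = 3317; area = 3317/2; answer 3317/2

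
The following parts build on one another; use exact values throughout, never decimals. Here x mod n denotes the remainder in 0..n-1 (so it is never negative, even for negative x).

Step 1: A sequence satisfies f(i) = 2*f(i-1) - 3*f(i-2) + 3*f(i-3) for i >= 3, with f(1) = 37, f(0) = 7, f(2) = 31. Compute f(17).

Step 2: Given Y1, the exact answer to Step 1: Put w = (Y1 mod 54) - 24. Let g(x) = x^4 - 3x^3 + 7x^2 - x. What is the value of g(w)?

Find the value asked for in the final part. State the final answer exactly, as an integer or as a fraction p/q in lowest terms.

Step 1: f(3) = 2*(31) - 3*(37) + 3*(7) = -28; iterating: f(3)=-28, f(4)=-38, f(5)=101, f(6)=232, f(7)=47, f(8)=-299, f(9)=-43, f(10)=952, f(11)=1136, f(12)=-713, f(13)=-1978, f(14)=1591, f(15)=6977, f(16)=3247, f(17)=-9664; answer -9664
Step 2: Y1 = -9664; w = -22; 1*(-22)^4 - 3*(-22)^3 + 7*(-22)^2 - 1*(-22)^1 = (234256) + (31944) + (3388) + (22) = 269610; answer 269610

269610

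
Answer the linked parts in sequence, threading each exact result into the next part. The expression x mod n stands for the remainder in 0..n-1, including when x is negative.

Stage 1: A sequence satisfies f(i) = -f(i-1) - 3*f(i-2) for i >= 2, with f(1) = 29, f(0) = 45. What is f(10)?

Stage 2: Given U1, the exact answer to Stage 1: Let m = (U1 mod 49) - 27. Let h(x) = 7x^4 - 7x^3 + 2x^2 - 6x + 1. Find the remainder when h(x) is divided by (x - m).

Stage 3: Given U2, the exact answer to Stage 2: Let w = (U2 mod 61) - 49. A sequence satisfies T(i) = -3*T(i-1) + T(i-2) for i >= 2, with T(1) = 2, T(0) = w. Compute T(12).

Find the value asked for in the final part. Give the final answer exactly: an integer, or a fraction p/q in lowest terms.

-4613066

Stage 1: f(2) = -1*(29) - 3*(45) = -164; iterating: f(2)=-164, f(3)=77, f(4)=415, f(5)=-646, f(6)=-599, f(7)=2537, f(8)=-740, f(9)=-6871, f(10)=9091; answer 9091
Stage 2: U1 = 9091; m = -1; remainder = value at the root: 7*(-1)^4 - 7*(-1)^3 + 2*(-1)^2 - 6*(-1)^1 + 1 = (7) + (7) + (2) + (6) + (1) = 23; answer 23
Stage 3: U2 = 23; w = -26; T(2) = -3*(2) + 1*(-26) = -32; iterating: T(2)=-32, T(3)=98, T(4)=-326, T(5)=1076, T(6)=-3554, T(7)=11738, T(8)=-38768, T(9)=128042, T(10)=-422894, T(11)=1396724, T(12)=-4613066; answer -4613066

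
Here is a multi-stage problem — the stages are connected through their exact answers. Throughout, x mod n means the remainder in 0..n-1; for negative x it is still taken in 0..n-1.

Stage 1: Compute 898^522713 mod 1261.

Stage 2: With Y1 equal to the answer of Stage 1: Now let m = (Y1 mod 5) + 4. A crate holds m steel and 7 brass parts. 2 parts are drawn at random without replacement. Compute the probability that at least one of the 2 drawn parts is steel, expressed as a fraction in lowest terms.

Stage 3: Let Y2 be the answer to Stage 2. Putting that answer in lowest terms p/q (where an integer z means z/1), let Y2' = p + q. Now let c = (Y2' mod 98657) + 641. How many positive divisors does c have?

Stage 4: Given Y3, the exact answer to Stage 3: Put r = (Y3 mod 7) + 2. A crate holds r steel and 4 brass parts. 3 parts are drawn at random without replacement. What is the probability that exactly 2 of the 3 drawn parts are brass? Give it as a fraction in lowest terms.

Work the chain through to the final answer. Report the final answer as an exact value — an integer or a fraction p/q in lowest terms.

Stage 1: squarings mod 1261: 898^1=898, 898^2=625, 898^4=976, 898^8=521, 898^16=326, 898^32=352, 898^64=326, 898^128=352, 898^256=326, 898^512=352, 898^1024=326, 898^2048=352, 898^4096=326, 898^8192=352, 898^16384=326, 898^32768=352, 898^65536=326, 898^131072=352, 898^262144=326; 898^522713 = 898^1 * 898^8 * 898^16 * 898^64 * 898^128 * 898^256 * 898^2048 * 898^4096 * 898^8192 * 898^16384 * 898^32768 * 898^65536 * 898^131072 * 898^262144 = 677 (mod 1261); answer 677
Stage 2: Y1 = 677; m = 6; total draws C(13,2) = 78; complement C(7,2) = 21; favorable 78 - 21 = 57; P = 19/26; answer 19/26
Stage 3: Y2 = 19/26; threaded value p + q = 45; c = 686; 686 = 2 * 7^3; number of divisors = (1+1) * (3+1) = 8; answer 8
Stage 4: Y3 = 8; r = 3; total draws C(7,3) = 35; favorable C(4,2)*C(3,1) = 18; P = 18/35; answer 18/35

18/35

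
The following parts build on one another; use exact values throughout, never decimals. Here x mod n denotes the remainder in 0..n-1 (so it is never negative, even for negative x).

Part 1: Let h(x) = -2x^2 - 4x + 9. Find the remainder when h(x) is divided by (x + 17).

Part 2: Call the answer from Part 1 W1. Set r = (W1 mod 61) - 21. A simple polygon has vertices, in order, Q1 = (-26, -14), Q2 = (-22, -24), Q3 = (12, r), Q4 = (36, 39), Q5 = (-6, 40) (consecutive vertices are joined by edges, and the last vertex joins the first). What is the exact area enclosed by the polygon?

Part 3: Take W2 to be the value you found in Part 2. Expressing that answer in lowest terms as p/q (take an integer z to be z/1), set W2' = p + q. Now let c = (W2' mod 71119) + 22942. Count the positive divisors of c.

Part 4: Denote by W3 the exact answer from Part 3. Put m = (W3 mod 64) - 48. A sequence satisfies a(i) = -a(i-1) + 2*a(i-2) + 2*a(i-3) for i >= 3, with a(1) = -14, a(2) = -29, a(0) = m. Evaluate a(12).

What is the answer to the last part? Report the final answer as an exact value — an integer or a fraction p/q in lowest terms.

653

Part 1: remainder = value at the root: -2*(-17)^2 - 4*(-17)^1 + 9 = (-578) + (68) + (9) = -501; answer -501
Part 2: W1 = -501; r = 27; cross terms: (-26*-24 - -22*-14)=316, (-22*27 - 12*-24)=-306, (12*39 - 36*27)=-504, (36*40 - -6*39)=1674, (-6*-14 - -26*40)=1124; twice the area = |2304| = 2304; area = 1152; answer 1152
Part 3: W2 = 1152; threaded value p + q = 1153; c = 24095; 24095 = 5 * 61 * 79; number of divisors = (1+1) * (1+1) * (1+1) = 8; answer 8
Part 4: W3 = 8; m = -40; a(3) = -1*(-29) + 2*(-14) + 2*(-40) = -79; iterating: a(3)=-79, a(4)=-7, a(5)=-209, a(6)=37, a(7)=-469, a(8)=125, a(9)=-989, a(10)=301, a(11)=-2029, a(12)=653; answer 653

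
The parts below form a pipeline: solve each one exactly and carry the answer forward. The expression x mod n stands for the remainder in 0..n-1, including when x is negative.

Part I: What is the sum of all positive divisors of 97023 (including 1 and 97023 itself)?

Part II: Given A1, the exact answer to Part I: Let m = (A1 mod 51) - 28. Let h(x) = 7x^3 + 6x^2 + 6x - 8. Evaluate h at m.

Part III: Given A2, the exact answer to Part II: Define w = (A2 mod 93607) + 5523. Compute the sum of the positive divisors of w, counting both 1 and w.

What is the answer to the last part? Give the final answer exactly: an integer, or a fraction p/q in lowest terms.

7680

Part I: 97023 = 3 * 32341; sigma = (1 + 3) * (1 + 32341) = 4 * 32342 = 129368; answer 129368
Part II: A1 = 129368; m = 4; 7*(4)^3 + 6*(4)^2 + 6*(4)^1 - 8 = (448) + (96) + (24) + (-8) = 560; answer 560
Part III: A2 = 560; w = 6083; 6083 = 7 * 11 * 79; sigma = (1 + 7) * (1 + 11) * (1 + 79) = 8 * 12 * 80 = 7680; answer 7680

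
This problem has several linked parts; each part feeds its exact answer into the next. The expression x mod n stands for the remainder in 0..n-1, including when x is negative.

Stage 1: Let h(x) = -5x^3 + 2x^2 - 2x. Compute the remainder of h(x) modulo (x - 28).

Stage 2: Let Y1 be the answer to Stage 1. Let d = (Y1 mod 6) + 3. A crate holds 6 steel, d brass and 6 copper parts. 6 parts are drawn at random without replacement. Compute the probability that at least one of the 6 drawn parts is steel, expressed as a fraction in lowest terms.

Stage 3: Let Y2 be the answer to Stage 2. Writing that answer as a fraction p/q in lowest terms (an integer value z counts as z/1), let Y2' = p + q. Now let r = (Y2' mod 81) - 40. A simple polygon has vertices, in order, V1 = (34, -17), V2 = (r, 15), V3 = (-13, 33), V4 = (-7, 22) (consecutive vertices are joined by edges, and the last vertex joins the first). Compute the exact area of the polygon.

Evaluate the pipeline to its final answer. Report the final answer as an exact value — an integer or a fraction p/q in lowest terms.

1729/2

Stage 1: remainder = value at the root: -5*(28)^3 + 2*(28)^2 - 2*(28)^1 = (-109760) + (1568) + (-56) = -108248; answer -108248
Stage 2: Y1 = -108248; d = 7; total draws C(19,6) = 27132; complement C(13,6) = 1716; favorable 27132 - 1716 = 25416; P = 2118/2261; answer 2118/2261
Stage 3: Y2 = 2118/2261; threaded value p + q = 4379; r = -35; cross terms: (34*15 - -35*-17)=-85, (-35*33 - -13*15)=-960, (-13*22 - -7*33)=-55, (-7*-17 - 34*22)=-629; twice the area = |-1729| = 1729; area = 1729/2; answer 1729/2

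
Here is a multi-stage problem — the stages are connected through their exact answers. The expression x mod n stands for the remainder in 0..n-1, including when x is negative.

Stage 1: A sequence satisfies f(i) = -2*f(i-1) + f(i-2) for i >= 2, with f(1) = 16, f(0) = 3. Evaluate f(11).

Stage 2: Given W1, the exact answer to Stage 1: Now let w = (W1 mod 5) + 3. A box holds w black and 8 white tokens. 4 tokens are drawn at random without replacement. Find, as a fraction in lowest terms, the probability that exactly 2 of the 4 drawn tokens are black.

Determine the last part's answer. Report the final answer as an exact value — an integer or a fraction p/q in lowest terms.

56/143

Stage 1: f(2) = -2*(16) + 1*(3) = -29; iterating: f(2)=-29, f(3)=74, f(4)=-177, f(5)=428, f(6)=-1033, f(7)=2494, f(8)=-6021, f(9)=14536, f(10)=-35093, f(11)=84722; answer 84722
Stage 2: W1 = 84722; w = 5; total draws C(13,4) = 715; favorable C(5,2)*C(8,2) = 280; P = 56/143; answer 56/143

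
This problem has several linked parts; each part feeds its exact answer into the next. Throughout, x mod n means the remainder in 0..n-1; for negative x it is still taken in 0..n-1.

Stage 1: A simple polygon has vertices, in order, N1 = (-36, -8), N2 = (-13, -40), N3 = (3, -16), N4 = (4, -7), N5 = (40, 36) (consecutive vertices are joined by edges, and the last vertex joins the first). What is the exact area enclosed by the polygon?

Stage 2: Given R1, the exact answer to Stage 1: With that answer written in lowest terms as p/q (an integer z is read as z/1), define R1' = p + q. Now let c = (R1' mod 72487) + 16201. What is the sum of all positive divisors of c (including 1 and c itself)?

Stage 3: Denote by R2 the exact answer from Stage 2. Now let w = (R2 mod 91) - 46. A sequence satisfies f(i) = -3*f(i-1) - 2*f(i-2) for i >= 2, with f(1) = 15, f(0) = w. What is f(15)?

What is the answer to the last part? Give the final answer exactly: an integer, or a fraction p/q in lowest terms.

Stage 1: cross terms: (-36*-40 - -13*-8)=1336, (-13*-16 - 3*-40)=328, (3*-7 - 4*-16)=43, (4*36 - 40*-7)=424, (40*-8 - -36*36)=976; twice the area = |3107| = 3107; area = 3107/2; answer 3107/2
Stage 2: R1 = 3107/2; threaded value p + q = 3109; c = 19310; 19310 = 2 * 5 * 1931; sigma = (1 + 2) * (1 + 5) * (1 + 1931) = 3 * 6 * 1932 = 34776; answer 34776
Stage 3: R2 = 34776; w = -32; f(2) = -3*(15) - 2*(-32) = 19; iterating: f(2)=19, f(3)=-87, f(4)=223, f(5)=-495, f(6)=1039, f(7)=-2127, f(8)=4303, f(9)=-8655, f(10)=17359, f(11)=-34767, f(12)=69583, f(13)=-139215, f(14)=278479, f(15)=-557007; answer -557007

-557007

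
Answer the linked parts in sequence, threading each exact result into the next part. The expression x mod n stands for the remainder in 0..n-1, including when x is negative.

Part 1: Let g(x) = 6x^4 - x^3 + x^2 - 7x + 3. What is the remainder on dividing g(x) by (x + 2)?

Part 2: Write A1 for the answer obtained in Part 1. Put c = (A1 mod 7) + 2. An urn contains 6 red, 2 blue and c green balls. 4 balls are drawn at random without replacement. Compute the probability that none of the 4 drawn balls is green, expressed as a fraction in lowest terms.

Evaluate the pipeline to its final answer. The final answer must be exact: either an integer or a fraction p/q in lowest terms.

1/26

Part 1: remainder = value at the root: 6*(-2)^4 - 1*(-2)^3 + 1*(-2)^2 - 7*(-2)^1 + 3 = (96) + (8) + (4) + (14) + (3) = 125; answer 125
Part 2: A1 = 125; c = 8; total draws C(16,4) = 1820; favorable C(8,4) = 70; P = 1/26; answer 1/26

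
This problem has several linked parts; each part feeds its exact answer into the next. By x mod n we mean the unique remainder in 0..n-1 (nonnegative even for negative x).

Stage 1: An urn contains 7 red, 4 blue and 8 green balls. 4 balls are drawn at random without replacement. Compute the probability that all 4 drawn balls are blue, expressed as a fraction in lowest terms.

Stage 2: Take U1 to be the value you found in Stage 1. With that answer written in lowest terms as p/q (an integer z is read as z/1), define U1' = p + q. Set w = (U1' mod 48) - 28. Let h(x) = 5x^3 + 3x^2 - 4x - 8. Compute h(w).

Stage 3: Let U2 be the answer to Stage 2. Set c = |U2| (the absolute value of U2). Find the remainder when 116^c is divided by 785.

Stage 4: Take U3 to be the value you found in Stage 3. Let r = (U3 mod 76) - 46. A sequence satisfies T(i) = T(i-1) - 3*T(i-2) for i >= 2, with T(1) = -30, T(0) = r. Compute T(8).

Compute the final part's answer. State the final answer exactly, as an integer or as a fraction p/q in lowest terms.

Stage 1: total draws C(19,4) = 3876; favorable C(4,4) = 1; P = 1/3876; answer 1/3876
Stage 2: U1 = 1/3876; threaded value p + q = 3877; w = 9; 5*(9)^3 + 3*(9)^2 - 4*(9)^1 - 8 = (3645) + (243) + (-36) + (-8) = 3844; answer 3844
Stage 3: U2 = 3844; c = 3844; squarings mod 785: 116^1=116, 116^2=111, 116^4=546, 116^8=601, 116^16=101, 116^32=781, 116^64=16, 116^128=256, 116^256=381, 116^512=721, 116^1024=171, 116^2048=196; 116^3844 = 116^4 * 116^256 * 116^512 * 116^1024 * 116^2048 = 381 (mod 785); answer 381
Stage 4: U3 = 381; r = -45; T(2) = 1*(-30) - 3*(-45) = 105; iterating: T(2)=105, T(3)=195, T(4)=-120, T(5)=-705, T(6)=-345, T(7)=1770, T(8)=2805; answer 2805

2805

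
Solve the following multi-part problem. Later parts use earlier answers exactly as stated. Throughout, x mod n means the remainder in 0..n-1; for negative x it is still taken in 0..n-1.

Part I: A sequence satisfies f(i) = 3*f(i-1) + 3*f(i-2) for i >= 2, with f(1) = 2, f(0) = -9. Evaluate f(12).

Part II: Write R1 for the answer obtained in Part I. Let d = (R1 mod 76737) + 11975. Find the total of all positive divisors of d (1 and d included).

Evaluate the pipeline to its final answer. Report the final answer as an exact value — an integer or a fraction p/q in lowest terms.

55056

Part I: f(2) = 3*(2) + 3*(-9) = -21; iterating: f(2)=-21, f(3)=-57, f(4)=-234, f(5)=-873, f(6)=-3321, f(7)=-12582, f(8)=-47709, f(9)=-180873, f(10)=-685746, f(11)=-2599857, f(12)=-9856809; answer -9856809
Part II: R1 = -9856809; d = 54239; 54239 = 73 * 743; sigma = (1 + 73) * (1 + 743) = 74 * 744 = 55056; answer 55056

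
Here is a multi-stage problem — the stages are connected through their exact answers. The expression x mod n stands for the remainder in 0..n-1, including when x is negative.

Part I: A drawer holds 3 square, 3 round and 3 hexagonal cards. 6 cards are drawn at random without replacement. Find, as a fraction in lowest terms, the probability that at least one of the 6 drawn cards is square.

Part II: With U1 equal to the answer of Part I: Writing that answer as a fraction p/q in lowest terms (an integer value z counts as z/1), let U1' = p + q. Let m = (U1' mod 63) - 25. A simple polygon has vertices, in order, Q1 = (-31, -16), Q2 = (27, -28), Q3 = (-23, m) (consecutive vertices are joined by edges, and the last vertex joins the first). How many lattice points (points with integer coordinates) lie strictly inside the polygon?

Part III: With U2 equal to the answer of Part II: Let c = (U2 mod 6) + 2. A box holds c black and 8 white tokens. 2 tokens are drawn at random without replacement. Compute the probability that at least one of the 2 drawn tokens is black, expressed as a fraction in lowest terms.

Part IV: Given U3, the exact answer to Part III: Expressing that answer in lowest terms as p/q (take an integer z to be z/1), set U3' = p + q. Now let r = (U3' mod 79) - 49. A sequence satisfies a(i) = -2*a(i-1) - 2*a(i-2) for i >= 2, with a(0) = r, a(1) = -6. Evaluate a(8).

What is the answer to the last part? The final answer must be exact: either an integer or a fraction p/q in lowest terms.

Part I: total draws C(9,6) = 84; complement C(6,6) = 1; favorable 84 - 1 = 83; P = 83/84; answer 83/84
Part II: U1 = 83/84; threaded value p + q = 167; m = 16; cross terms: (-31*-28 - 27*-16)=1300, (27*16 - -23*-28)=-212, (-23*-16 - -31*16)=864; twice the area = |1952| = 1952; area = 976; boundary points = 2 + 2 + 8 = 12; strictly interior points = area - boundary/2 + 1 = 971; answer 971
Part III: U2 = 971; c = 7; total draws C(15,2) = 105; complement C(8,2) = 28; favorable 105 - 28 = 77; P = 11/15; answer 11/15
Part IV: U3 = 11/15; threaded value p + q = 26; r = -23; a(2) = -2*(-6) - 2*(-23) = 58; iterating: a(2)=58, a(3)=-104, a(4)=92, a(5)=24, a(6)=-232, a(7)=416, a(8)=-368; answer -368

-368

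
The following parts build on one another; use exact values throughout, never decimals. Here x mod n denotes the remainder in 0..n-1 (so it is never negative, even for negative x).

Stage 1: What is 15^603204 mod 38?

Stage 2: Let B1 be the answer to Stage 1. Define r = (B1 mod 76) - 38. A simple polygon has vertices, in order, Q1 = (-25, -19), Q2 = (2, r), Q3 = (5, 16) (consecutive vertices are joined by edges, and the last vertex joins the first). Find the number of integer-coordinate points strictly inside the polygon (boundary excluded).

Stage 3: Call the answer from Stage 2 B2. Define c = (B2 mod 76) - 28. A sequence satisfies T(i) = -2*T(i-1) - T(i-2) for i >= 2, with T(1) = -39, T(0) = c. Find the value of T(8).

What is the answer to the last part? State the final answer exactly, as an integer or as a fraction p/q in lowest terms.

102

Stage 1: squarings mod 38: 15^1=15, 15^2=35, 15^4=9, 15^8=5, 15^16=25, 15^32=17, 15^64=23, 15^128=35, 15^256=9, 15^512=5, 15^1024=25, 15^2048=17, 15^4096=23, 15^8192=35, 15^16384=9, 15^32768=5, 15^65536=25, 15^131072=17, 15^262144=23, 15^524288=35; 15^603204 = 15^4 * 15^64 * 15^1024 * 15^4096 * 15^8192 * 15^65536 * 15^524288 = 11 (mod 38); answer 11
Stage 2: B1 = 11; r = -27; cross terms: (-25*-27 - 2*-19)=713, (2*16 - 5*-27)=167, (5*-19 - -25*16)=305; twice the area = |1185| = 1185; area = 1185/2; boundary points = 1 + 1 + 5 = 7; strictly interior points = area - boundary/2 + 1 = 590; answer 590
Stage 3: B2 = 590; c = 30; T(2) = -2*(-39) - 1*(30) = 48; iterating: T(2)=48, T(3)=-57, T(4)=66, T(5)=-75, T(6)=84, T(7)=-93, T(8)=102; answer 102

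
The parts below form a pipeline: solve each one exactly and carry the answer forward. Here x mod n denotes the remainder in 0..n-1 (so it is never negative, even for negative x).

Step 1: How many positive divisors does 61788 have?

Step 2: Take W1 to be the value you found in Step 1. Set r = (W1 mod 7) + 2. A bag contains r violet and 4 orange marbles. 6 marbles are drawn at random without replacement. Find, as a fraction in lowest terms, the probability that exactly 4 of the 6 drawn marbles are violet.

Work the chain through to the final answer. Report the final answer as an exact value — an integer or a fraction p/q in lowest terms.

Step 1: 61788 = 2^2 * 3 * 19 * 271; number of divisors = (2+1) * (1+1) * (1+1) * (1+1) = 24; answer 24
Step 2: W1 = 24; r = 5; total draws C(9,6) = 84; favorable C(5,4)*C(4,2) = 30; P = 5/14; answer 5/14

5/14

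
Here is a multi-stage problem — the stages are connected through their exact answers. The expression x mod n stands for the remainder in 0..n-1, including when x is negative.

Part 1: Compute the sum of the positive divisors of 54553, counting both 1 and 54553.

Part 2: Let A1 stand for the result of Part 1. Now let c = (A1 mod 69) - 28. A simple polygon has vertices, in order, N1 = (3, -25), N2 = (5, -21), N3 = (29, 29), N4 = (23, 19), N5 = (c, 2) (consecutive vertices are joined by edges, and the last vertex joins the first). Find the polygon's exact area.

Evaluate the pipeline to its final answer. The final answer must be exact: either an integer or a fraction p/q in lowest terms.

Part 1: 54553 = 17 * 3209; sigma = (1 + 17) * (1 + 3209) = 18 * 3210 = 57780; answer 57780
Part 2: A1 = 57780; c = -1; cross terms: (3*-21 - 5*-25)=62, (5*29 - 29*-21)=754, (29*19 - 23*29)=-116, (23*2 - -1*19)=65, (-1*-25 - 3*2)=19; twice the area = |784| = 784; area = 392; answer 392

392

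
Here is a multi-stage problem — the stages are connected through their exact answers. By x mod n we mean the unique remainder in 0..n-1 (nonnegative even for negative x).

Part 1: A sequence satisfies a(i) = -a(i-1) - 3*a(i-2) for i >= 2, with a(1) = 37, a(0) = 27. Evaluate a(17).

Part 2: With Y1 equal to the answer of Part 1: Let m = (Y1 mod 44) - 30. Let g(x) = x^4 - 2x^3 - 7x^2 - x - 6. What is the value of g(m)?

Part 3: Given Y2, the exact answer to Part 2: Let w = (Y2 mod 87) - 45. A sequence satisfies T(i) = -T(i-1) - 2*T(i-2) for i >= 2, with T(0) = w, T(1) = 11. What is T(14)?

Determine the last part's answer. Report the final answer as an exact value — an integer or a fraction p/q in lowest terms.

1043

Part 1: a(2) = -1*(37) - 3*(27) = -118; iterating: a(2)=-118, a(3)=7, a(4)=347, a(5)=-368, a(6)=-673, a(7)=1777, a(8)=242, a(9)=-5573, a(10)=4847, a(11)=11872, a(12)=-26413, a(13)=-9203, a(14)=88442, a(15)=-60833, a(16)=-204493, a(17)=386992; answer 386992
Part 2: Y1 = 386992; m = -18; 1*(-18)^4 - 2*(-18)^3 - 7*(-18)^2 - 1*(-18)^1 - 6 = (104976) + (11664) + (-2268) + (18) + (-6) = 114384; answer 114384
Part 3: Y2 = 114384; w = 21; T(2) = -1*(11) - 2*(21) = -53; iterating: T(2)=-53, T(3)=31, T(4)=75, T(5)=-137, T(6)=-13, T(7)=287, T(8)=-261, T(9)=-313, T(10)=835, T(11)=-209, T(12)=-1461, T(13)=1879, T(14)=1043; answer 1043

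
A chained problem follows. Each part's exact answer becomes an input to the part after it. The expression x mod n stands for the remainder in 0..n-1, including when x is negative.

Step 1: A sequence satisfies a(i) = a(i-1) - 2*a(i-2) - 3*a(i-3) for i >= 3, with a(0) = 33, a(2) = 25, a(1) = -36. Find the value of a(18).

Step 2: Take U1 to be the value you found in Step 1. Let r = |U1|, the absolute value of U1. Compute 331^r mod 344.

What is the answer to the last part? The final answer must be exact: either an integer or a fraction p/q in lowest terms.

Step 1: a(3) = 1*(25) - 2*(-36) - 3*(33) = -2; iterating: a(3)=-2, a(4)=56, a(5)=-15, a(6)=-121, a(7)=-259, a(8)=28, a(9)=909, a(10)=1630, a(11)=-272, a(12)=-6259, a(13)=-10605, a(14)=2729, a(15)=42716, a(16)=69073, a(17)=-24546, a(18)=-290840; answer -290840
Step 2: U1 = -290840; r = 290840; squarings mod 344: 331^1=331, 331^2=169, 331^4=9, 331^8=81, 331^16=25, 331^32=281, 331^64=185, 331^128=169, 331^256=9, 331^512=81, 331^1024=25, 331^2048=281, 331^4096=185, 331^8192=169, 331^16384=9, 331^32768=81, 331^65536=25, 331^131072=281, 331^262144=185; 331^290840 = 331^8 * 331^16 * 331^4096 * 331^8192 * 331^16384 * 331^262144 = 281 (mod 344); answer 281

281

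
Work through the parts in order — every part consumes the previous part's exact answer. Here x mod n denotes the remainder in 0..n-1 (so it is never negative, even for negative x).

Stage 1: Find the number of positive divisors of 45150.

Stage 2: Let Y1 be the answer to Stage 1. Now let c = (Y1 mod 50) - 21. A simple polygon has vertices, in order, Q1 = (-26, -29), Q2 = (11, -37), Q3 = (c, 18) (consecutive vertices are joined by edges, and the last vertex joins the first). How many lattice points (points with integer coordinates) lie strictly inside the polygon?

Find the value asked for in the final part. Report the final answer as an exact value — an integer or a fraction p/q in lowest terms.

Stage 1: 45150 = 2 * 3 * 5^2 * 7 * 43; number of divisors = (1+1) * (1+1) * (2+1) * (1+1) * (1+1) = 48; answer 48
Stage 2: Y1 = 48; c = 27; cross terms: (-26*-37 - 11*-29)=1281, (11*18 - 27*-37)=1197, (27*-29 - -26*18)=-315; twice the area = |2163| = 2163; area = 2163/2; boundary points = 1 + 1 + 1 = 3; strictly interior points = area - boundary/2 + 1 = 1081; answer 1081

1081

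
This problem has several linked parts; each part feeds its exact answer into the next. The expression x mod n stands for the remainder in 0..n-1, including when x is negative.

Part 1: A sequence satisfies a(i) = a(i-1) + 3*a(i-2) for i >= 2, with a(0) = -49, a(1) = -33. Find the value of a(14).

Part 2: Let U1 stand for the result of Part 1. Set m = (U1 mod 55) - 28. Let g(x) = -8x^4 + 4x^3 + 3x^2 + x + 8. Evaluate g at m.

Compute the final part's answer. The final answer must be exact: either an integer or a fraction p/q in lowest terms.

Part 1: a(2) = 1*(-33) + 3*(-49) = -180; iterating: a(2)=-180, a(3)=-279, a(4)=-819, a(5)=-1656, a(6)=-4113, a(7)=-9081, a(8)=-21420, a(9)=-48663, a(10)=-112923, a(11)=-258912, a(12)=-597681, a(13)=-1374417, a(14)=-3167460; answer -3167460
Part 2: U1 = -3167460; m = 17; -8*(17)^4 + 4*(17)^3 + 3*(17)^2 + 1*(17)^1 + 8 = (-668168) + (19652) + (867) + (17) + (8) = -647624; answer -647624

-647624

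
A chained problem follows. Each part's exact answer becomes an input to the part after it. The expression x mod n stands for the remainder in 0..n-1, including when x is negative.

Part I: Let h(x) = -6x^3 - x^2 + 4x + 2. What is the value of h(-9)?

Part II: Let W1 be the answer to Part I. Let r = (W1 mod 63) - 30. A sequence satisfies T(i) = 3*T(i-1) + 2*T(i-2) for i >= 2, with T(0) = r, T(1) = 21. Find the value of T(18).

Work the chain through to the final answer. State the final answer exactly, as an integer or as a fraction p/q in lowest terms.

Part I: -6*(-9)^3 - 1*(-9)^2 + 4*(-9)^1 + 2 = (4374) + (-81) + (-36) + (2) = 4259; answer 4259
Part II: W1 = 4259; r = 8; T(2) = 3*(21) + 2*(8) = 79; iterating: T(2)=79, T(3)=279, T(4)=995, T(5)=3543, T(6)=12619, T(7)=44943, T(8)=160067, T(9)=570087, T(10)=2030395, T(11)=7231359, T(12)=25754867, T(13)=91727319, T(14)=326691691, T(15)=1163529711, T(16)=4143972515, T(17)=14758976967, T(18)=52564875931; answer 52564875931

52564875931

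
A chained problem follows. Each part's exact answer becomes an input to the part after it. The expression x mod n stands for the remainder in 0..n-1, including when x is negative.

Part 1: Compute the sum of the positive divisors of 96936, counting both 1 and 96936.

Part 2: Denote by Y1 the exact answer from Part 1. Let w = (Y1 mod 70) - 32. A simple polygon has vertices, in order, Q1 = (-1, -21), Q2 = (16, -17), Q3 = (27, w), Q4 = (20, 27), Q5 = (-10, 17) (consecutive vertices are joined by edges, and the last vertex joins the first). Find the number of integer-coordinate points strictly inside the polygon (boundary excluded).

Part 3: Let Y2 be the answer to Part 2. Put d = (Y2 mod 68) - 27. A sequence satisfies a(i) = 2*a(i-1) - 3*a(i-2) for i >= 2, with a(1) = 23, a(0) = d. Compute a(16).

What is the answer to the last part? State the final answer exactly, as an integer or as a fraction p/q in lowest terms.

Part 1: 96936 = 2^3 * 3 * 7 * 577; sigma = (1 + 2 + 4 + 8) * (1 + 3) * (1 + 7) * (1 + 577) = 15 * 4 * 8 * 578 = 277440; answer 277440
Part 2: Y1 = 277440; w = -2; cross terms: (-1*-17 - 16*-21)=353, (16*-2 - 27*-17)=427, (27*27 - 20*-2)=769, (20*17 - -10*27)=610, (-10*-21 - -1*17)=227; twice the area = |2386| = 2386; area = 1193; boundary points = 1 + 1 + 1 + 10 + 1 = 14; strictly interior points = area - boundary/2 + 1 = 1187; answer 1187
Part 3: Y2 = 1187; d = 4; a(2) = 2*(23) - 3*(4) = 34; iterating: a(2)=34, a(3)=-1, a(4)=-104, a(5)=-205, a(6)=-98, a(7)=419, a(8)=1132, a(9)=1007, a(10)=-1382, a(11)=-5785, a(12)=-7424, a(13)=2507, a(14)=27286, a(15)=47051, a(16)=12244; answer 12244

12244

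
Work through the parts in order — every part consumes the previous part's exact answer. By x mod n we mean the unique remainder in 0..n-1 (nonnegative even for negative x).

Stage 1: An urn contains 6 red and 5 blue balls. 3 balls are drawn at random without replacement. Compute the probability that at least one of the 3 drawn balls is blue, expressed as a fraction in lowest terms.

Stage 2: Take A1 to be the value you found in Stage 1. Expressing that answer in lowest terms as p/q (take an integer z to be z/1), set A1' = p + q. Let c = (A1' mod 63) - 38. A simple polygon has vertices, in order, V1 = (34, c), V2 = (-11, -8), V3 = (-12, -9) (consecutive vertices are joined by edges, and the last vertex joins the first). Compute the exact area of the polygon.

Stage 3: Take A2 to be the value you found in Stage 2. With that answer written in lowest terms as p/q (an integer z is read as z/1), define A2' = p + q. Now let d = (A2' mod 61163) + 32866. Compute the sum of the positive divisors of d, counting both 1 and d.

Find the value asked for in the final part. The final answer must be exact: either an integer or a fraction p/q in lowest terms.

33264

Stage 1: total draws C(11,3) = 165; complement C(6,3) = 20; favorable 165 - 20 = 145; P = 29/33; answer 29/33
Stage 2: A1 = 29/33; threaded value p + q = 62; c = 24; cross terms: (34*-8 - -11*24)=-8, (-11*-9 - -12*-8)=3, (-12*24 - 34*-9)=18; twice the area = |13| = 13; area = 13/2; answer 13/2
Stage 3: A2 = 13/2; threaded value p + q = 15; d = 32881; 32881 = 131 * 251; sigma = (1 + 131) * (1 + 251) = 132 * 252 = 33264; answer 33264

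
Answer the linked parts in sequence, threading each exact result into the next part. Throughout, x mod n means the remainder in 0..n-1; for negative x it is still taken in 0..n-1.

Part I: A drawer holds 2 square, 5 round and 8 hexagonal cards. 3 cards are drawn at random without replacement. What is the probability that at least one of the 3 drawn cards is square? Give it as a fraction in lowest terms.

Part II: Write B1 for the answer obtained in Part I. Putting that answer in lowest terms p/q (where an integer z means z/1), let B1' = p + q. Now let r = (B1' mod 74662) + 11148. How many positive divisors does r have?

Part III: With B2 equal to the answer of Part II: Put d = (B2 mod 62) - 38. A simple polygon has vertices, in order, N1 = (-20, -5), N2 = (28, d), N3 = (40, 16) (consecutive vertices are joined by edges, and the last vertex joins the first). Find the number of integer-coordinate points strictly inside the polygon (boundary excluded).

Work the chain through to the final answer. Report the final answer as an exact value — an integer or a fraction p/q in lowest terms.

Part I: total draws C(15,3) = 455; complement C(13,3) = 286; favorable 455 - 286 = 169; P = 13/35; answer 13/35
Part II: B1 = 13/35; threaded value p + q = 48; r = 11196; 11196 = 2^2 * 3^2 * 311; number of divisors = (2+1) * (2+1) * (1+1) = 18; answer 18
Part III: B2 = 18; d = -20; cross terms: (-20*-20 - 28*-5)=540, (28*16 - 40*-20)=1248, (40*-5 - -20*16)=120; twice the area = |1908| = 1908; area = 954; boundary points = 3 + 12 + 3 = 18; strictly interior points = area - boundary/2 + 1 = 946; answer 946

946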